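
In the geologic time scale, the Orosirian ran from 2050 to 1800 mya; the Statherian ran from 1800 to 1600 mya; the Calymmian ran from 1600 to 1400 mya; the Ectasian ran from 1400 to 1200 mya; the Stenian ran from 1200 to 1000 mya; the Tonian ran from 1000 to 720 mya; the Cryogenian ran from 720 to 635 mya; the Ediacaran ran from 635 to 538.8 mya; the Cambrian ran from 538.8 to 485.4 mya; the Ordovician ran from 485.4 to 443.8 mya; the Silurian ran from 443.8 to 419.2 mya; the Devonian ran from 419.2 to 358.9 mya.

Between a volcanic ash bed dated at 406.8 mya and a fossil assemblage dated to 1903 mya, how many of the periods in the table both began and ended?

10

1903 Ma sits inside the Orosirian (2050–1800) and 406.8 Ma inside the Devonian (419.2–358.9); neither of those is wholly between the two dates.
The listed periods lying completely between them are Statherian, Calymmian, Ectasian, Stenian, Tonian, Cryogenian, Ediacaran, Cambrian, Ordovician, Silurian — 10 in all.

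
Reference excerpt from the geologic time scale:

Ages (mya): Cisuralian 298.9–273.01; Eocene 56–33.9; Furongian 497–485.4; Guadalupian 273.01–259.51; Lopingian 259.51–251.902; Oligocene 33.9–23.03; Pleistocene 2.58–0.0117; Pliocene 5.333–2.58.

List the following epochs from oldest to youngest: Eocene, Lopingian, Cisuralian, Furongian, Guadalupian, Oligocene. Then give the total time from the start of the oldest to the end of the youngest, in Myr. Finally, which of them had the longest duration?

Furongian, Cisuralian, Guadalupian, Lopingian, Eocene, Oligocene; total span 473.97 Myr; longest is Cisuralian

Start ages (Ma): Furongian 497, Cisuralian 298.9, Guadalupian 273.01, Lopingian 259.51, Eocene 56, Oligocene 33.9.
Ordered oldest to youngest: Furongian, Cisuralian, Guadalupian, Lopingian, Eocene, Oligocene.
Span = 497 − 23.03 = 473.97 Myr.
Durations: Eocene 22.1, Furongian 11.6, Guadalupian 13.5, Cisuralian 25.89, Lopingian 7.608, Oligocene 10.87 → longest is Cisuralian (25.89 Myr).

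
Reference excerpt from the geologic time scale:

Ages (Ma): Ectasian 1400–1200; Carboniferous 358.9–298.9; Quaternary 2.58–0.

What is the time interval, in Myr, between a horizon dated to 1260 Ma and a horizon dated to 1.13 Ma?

1260 − 1.13 = 1258.87 million years.

1258.87 million years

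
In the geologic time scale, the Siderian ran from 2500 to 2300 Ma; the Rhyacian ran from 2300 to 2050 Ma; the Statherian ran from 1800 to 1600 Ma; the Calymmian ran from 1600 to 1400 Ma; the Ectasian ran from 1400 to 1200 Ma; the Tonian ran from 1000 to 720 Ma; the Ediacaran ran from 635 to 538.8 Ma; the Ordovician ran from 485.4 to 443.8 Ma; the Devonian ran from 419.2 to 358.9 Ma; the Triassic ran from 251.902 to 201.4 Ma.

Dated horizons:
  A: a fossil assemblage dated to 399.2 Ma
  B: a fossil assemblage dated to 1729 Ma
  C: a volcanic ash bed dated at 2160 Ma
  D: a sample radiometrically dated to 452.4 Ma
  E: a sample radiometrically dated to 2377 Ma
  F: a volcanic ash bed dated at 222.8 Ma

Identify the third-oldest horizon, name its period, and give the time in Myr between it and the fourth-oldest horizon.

Larger Ma means older, so oldest first: E 2377 > C 2160 > B 1729 > D 452.4 > A 399.2 > F 222.8.
Counting 3 along gives B (1729 Ma); the excerpt puts that inside the Statherian, 1800–1600 Ma.
Next in line is D (452.4 Ma), and 1729 − 452.4 = 1276.6 Myr.

B, in the Statherian; 1276.6 million years to D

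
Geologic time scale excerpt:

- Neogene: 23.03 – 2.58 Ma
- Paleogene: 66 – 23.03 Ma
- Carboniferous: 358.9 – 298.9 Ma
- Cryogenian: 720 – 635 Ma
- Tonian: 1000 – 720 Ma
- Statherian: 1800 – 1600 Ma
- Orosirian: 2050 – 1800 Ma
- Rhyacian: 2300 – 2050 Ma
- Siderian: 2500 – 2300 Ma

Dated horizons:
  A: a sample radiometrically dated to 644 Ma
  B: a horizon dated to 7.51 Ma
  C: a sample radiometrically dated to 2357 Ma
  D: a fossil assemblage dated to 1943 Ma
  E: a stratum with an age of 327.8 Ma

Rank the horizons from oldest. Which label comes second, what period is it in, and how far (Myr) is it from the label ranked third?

Sorted oldest-first by Ma: C (2357), D (1943), A (644), E (327.8), B (7.51).
The second oldest is D at 1943 Ma, which lies in 2050–1800 Ma: the Orosirian.
The third oldest is A at 644 Ma; separation = |1943 − 644| = 1299 Myr.

D, in the Orosirian; 1299 million years to A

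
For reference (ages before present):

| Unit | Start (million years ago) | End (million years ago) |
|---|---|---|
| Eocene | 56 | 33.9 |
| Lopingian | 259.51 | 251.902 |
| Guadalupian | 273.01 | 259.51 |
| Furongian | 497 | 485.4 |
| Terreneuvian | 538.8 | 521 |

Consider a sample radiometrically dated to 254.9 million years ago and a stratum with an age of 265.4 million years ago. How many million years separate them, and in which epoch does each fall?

10.5 million years apart; the first in the Lopingian, the second in the Guadalupian

Elapsed time: 265.4 − 254.9 = 10.5 Myr.
254.9 Ma lies within 259.51–251.902 Ma: Lopingian.
265.4 Ma lies within 273.01–259.51 Ma: Guadalupian.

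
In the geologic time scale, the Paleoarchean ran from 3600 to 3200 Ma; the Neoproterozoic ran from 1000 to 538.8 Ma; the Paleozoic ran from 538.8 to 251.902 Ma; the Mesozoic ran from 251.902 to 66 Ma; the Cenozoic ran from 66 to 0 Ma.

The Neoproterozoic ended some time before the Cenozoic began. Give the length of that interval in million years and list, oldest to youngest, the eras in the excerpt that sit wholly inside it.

The Neoproterozoic closes at 538.8 Ma and the Cenozoic opens at 66 Ma, so the interval is 538.8 − 66 = 472.8 Myr.
An era fits inside if it starts at or after 538.8 Ma and ends at or before 66 Ma; oldest first that gives Paleozoic, Mesozoic.

472.8 million years; Paleozoic, Mesozoic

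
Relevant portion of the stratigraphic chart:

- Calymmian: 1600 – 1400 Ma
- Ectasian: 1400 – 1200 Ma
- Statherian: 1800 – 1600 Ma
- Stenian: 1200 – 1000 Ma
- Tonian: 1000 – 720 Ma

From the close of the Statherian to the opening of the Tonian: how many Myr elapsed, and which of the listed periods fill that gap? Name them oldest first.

End of Statherian = 1600 Ma; start of Tonian = 1000 Ma.
Gap = 1600 − 1000 = 600 Myr.
Periods wholly inside 1600–1000 Ma: Calymmian (1600–1400), Ectasian (1400–1200), Stenian (1200–1000).

600 million years; Calymmian, Ectasian, Stenian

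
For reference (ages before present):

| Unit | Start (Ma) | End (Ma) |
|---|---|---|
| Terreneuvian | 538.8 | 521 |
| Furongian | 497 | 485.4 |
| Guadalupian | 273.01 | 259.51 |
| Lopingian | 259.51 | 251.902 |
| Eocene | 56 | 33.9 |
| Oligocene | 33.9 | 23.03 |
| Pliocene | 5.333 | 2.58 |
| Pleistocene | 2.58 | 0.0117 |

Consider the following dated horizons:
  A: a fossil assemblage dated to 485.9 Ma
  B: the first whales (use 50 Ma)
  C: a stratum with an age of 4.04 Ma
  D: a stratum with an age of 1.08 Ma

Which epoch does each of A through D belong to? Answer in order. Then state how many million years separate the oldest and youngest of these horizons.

Match each age against the start–end ranges in the excerpt: A = 485.9 Ma → Furongian (497–485.4); B = 50 Ma → Eocene (56–33.9); C = 4.04 Ma → Pliocene (5.333–2.58); D = 1.08 Ma → Pleistocene (2.58–0.0117).
The largest age is 485.9 Ma and the smallest is 1.08 Ma; their difference is 484.82 Myr.

A — Furongian; B — Eocene; C — Pliocene; D — Pleistocene; span 484.82 million years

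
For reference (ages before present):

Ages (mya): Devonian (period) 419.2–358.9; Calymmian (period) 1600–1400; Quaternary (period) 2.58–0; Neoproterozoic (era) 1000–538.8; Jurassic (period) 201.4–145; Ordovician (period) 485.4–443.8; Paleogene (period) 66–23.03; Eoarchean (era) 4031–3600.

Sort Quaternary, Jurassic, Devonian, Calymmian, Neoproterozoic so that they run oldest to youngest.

Calymmian, Neoproterozoic, Devonian, Jurassic, Quaternary

The oldest of these is Calymmian (starts 1600 Ma) and the youngest is Quaternary (ends 0 Ma).
In between, by decreasing start age: Neoproterozoic (1000), Devonian (419.2), Jurassic (201.4).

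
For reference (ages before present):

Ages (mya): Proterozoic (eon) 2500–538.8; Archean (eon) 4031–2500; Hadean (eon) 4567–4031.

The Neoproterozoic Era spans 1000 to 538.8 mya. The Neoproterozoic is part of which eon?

Proterozoic

The Neoproterozoic (1000–538.8 Ma) lies entirely within 2500–538.8 Ma, the Proterozoic Eon.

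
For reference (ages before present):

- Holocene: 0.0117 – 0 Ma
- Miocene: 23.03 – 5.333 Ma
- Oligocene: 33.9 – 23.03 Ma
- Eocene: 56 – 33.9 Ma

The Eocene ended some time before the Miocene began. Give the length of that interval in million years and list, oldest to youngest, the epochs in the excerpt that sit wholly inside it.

10.87 million years; Oligocene

End of Eocene = 33.9 Ma; start of Miocene = 23.03 Ma.
Gap = 33.9 − 23.03 = 10.87 Myr.
Epochs wholly inside 33.9–23.03 Ma: Oligocene (33.9–23.03).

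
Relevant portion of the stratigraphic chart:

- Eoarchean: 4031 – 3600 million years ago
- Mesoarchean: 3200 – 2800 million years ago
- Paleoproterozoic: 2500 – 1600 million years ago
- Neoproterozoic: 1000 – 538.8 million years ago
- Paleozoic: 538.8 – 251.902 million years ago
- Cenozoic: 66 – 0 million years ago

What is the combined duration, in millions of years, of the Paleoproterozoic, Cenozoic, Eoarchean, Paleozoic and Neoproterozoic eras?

Duration is start − end for each: (2500 − 1600) + (66 − 0) + (4031 − 3600) + (538.8 − 251.902) + (1000 − 538.8).
That is 900 + 66 + 431 + 286.898 + 461.2, which totals 2145.098 million years.

2145.098 million years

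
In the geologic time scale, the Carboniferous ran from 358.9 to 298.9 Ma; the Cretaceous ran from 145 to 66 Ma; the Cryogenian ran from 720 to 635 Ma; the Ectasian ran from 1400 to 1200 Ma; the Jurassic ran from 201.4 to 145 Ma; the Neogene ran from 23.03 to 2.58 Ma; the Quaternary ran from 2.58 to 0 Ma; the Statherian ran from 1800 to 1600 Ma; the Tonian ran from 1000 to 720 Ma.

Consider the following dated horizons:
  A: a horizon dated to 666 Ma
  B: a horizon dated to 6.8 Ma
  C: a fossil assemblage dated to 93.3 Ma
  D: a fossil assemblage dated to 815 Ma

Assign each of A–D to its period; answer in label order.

A — Cryogenian; B — Neogene; C — Cretaceous; D — Tonian

A: 666 Ma lies in 720–635 Ma, so Cryogenian.
B: 6.8 Ma lies in 23.03–2.58 Ma, so Neogene.
C: 93.3 Ma lies in 145–66 Ma, so Cretaceous.
D: 815 Ma lies in 1000–720 Ma, so Tonian.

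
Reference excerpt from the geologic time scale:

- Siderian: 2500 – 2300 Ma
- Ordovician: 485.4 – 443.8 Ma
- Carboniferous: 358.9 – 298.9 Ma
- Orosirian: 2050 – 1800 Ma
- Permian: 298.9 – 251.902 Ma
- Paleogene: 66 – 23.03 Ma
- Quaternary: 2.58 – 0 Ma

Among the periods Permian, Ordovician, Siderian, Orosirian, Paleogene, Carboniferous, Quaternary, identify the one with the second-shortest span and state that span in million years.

Durations: Permian 46.998; Ordovician 41.6; Siderian 200; Orosirian 250; Paleogene 42.97; Carboniferous 60; Quaternary 2.58 Myr.
Sorted shortest-first: Quaternary (2.58), Ordovician (41.6), Paleogene (42.97), Permian (46.998), Carboniferous (60), Siderian (200), Orosirian (250).
The second shortest is Ordovician at 41.6 Myr.

Ordovician, 41.6 million years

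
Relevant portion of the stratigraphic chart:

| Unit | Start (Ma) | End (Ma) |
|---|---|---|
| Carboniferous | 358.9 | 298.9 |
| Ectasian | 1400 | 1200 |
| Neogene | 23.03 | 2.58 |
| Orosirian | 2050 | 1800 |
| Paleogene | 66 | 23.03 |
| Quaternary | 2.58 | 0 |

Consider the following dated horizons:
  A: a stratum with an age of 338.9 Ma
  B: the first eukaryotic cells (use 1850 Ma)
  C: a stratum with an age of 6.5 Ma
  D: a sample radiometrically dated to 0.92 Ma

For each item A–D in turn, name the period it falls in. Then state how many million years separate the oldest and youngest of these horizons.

A — Carboniferous; B — Orosirian; C — Neogene; D — Quaternary; span 1849.08 million years

Match each age against the start–end ranges in the excerpt: A = 338.9 Ma → Carboniferous (358.9–298.9); B = 1850 Ma → Orosirian (2050–1800); C = 6.5 Ma → Neogene (23.03–2.58); D = 0.92 Ma → Quaternary (2.58–0).
The largest age is 1850 Ma and the smallest is 0.92 Ma; their difference is 1849.08 Myr.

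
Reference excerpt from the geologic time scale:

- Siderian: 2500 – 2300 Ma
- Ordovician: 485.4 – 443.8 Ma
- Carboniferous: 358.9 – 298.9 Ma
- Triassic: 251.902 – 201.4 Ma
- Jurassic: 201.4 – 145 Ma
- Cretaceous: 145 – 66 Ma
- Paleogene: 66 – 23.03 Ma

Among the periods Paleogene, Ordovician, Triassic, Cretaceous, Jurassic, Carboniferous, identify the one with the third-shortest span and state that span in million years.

Durations: Paleogene 42.97; Ordovician 41.6; Triassic 50.502; Cretaceous 79; Jurassic 56.4; Carboniferous 60 Myr.
Sorted shortest-first: Ordovician (41.6), Paleogene (42.97), Triassic (50.502), Jurassic (56.4), Carboniferous (60), Cretaceous (79).
The third shortest is Triassic at 50.502 Myr.

Triassic, 50.502 million years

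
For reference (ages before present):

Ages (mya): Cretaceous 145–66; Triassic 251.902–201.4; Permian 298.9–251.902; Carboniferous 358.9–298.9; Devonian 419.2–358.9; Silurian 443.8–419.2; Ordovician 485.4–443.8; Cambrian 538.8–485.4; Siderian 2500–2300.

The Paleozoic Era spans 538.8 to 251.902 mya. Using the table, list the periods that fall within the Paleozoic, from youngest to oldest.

Permian, Carboniferous, Devonian, Silurian, Ordovician, Cambrian

Periods with both bounds inside 538.8–251.902 Ma: Permian (298.9–251.902), Carboniferous (358.9–298.9), Devonian (419.2–358.9), Silurian (443.8–419.2), Ordovician (485.4–443.8), Cambrian (538.8–485.4).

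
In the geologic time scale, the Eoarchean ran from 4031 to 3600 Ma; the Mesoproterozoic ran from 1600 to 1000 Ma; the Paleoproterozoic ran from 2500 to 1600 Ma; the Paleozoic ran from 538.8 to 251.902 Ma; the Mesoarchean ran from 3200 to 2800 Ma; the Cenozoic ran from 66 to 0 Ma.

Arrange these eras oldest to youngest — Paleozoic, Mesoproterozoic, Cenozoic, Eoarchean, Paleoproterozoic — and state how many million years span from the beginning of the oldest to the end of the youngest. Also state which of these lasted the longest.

Start ages (Ma): Eoarchean 4031, Paleoproterozoic 2500, Mesoproterozoic 1600, Paleozoic 538.8, Cenozoic 66.
Ordered oldest to youngest: Eoarchean, Paleoproterozoic, Mesoproterozoic, Paleozoic, Cenozoic.
Span = 4031 − 0 = 4031 Myr.
Durations: Eoarchean 431, Paleoproterozoic 900, Cenozoic 66, Paleozoic 286.898, Mesoproterozoic 600 → longest is Paleoproterozoic (900 Myr).

Eoarchean → Paleoproterozoic → Mesoproterozoic → Paleozoic → Cenozoic; total span 4031 Myr; longest is Paleoproterozoic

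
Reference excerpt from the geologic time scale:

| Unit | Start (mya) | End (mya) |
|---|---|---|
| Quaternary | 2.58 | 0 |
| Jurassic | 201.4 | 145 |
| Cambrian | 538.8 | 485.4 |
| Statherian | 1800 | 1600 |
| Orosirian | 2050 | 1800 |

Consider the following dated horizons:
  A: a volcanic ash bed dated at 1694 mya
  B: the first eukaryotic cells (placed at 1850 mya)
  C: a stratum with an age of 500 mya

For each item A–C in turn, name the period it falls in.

A — Statherian; B — Orosirian; C — Cambrian

Match each age against the start–end ranges in the excerpt: A = 1694 Ma → Statherian (1800–1600); B = 1850 Ma → Orosirian (2050–1800); C = 500 Ma → Cambrian (538.8–485.4).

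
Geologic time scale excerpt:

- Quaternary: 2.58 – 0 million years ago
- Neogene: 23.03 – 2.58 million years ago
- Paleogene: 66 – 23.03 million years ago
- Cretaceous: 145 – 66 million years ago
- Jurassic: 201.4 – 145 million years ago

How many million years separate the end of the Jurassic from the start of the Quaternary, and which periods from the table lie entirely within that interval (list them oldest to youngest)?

The Jurassic closes at 145 Ma and the Quaternary opens at 2.58 Ma, so the interval is 145 − 2.58 = 142.42 Myr.
A period fits inside if it starts at or after 145 Ma and ends at or before 2.58 Ma; oldest first that gives Cretaceous, Paleogene, Neogene.

142.42 million years; Cretaceous, Paleogene, Neogene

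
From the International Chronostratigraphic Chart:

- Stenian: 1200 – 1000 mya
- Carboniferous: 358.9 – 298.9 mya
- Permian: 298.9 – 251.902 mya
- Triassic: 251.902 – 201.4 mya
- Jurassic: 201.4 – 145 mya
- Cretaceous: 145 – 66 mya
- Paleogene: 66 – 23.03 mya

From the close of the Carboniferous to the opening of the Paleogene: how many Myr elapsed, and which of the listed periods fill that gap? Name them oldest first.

The Carboniferous closes at 298.9 Ma and the Paleogene opens at 66 Ma, so the interval is 298.9 − 66 = 232.9 Myr.
A period fits inside if it starts at or after 298.9 Ma and ends at or before 66 Ma; oldest first that gives Permian, Triassic, Jurassic, Cretaceous.

232.9 million years; Permian, Triassic, Jurassic, Cretaceous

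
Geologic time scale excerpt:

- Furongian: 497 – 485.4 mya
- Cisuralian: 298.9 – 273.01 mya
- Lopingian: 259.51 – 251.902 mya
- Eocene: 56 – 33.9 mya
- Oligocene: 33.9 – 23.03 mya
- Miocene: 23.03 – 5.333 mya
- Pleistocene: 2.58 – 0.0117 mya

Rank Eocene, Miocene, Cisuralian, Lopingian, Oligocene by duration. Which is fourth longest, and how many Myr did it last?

Oligocene, 10.87 million years

Durations: Eocene 22.1; Miocene 17.697; Cisuralian 25.89; Lopingian 7.608; Oligocene 10.87 Myr.
Sorted longest-first: Cisuralian (25.89), Eocene (22.1), Miocene (17.697), Oligocene (10.87), Lopingian (7.608).
The fourth longest is Oligocene at 10.87 Myr.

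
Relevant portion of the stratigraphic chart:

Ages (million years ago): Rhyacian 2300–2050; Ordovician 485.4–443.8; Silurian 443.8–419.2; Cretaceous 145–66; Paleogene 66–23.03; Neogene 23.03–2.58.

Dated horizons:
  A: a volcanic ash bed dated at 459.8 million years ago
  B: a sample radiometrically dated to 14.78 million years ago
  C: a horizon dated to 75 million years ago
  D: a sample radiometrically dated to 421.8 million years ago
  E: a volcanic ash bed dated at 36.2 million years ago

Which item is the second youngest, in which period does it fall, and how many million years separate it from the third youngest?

Smaller Ma means younger, so youngest first: B 14.78 < E 36.2 < C 75 < D 421.8 < A 459.8.
Counting 2 along gives E (36.2 Ma); the excerpt puts that inside the Paleogene, 66–23.03 Ma.
Next in line is C (75 Ma), and 75 − 36.2 = 38.8 Myr.

E, in the Paleogene; 38.8 million years to C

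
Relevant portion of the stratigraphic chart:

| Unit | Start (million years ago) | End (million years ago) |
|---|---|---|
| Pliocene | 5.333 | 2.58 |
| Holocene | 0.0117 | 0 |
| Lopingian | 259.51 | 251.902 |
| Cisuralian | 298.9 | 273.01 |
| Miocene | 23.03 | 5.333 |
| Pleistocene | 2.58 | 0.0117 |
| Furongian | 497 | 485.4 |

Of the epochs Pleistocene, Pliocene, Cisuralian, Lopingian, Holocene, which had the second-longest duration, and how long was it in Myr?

Lopingian, 7.608 million years

Start − end for each: Pleistocene 2.58 − 0.0117 = 2.5683; Pliocene 5.333 − 2.58 = 2.753; Cisuralian 298.9 − 273.01 = 25.89; Lopingian 259.51 − 251.902 = 7.608; Holocene 0.0117 − 0 = 0.0117.
Ranking these from longest: Cisuralian > Lopingian > Pliocene > Pleistocene > Holocene.
Position 2 in that ranking is Lopingian, which lasted 7.608 Myr.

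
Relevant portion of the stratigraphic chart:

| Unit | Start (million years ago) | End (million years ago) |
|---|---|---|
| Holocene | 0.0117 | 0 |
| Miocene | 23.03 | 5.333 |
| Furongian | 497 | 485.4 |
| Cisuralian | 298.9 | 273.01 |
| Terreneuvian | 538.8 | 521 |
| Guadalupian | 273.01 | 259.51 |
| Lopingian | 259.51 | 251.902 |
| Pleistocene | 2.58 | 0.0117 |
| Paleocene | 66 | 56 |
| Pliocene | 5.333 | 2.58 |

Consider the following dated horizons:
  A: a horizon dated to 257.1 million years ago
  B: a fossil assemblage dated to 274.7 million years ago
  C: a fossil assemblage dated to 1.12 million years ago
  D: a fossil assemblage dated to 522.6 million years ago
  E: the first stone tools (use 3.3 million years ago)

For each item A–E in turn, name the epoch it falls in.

A — Lopingian; B — Cisuralian; C — Pleistocene; D — Terreneuvian; E — Pliocene

Match each age against the start–end ranges in the excerpt: A = 257.1 Ma → Lopingian (259.51–251.902); B = 274.7 Ma → Cisuralian (298.9–273.01); C = 1.12 Ma → Pleistocene (2.58–0.0117); D = 522.6 Ma → Terreneuvian (538.8–521); E = 3.3 Ma → Pliocene (5.333–2.58).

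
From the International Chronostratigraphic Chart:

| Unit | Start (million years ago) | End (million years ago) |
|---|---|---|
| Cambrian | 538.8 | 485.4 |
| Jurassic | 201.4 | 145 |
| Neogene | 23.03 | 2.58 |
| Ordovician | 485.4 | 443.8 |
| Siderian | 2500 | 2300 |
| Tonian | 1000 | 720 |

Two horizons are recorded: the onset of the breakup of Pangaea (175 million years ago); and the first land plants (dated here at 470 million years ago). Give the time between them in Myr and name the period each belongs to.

Elapsed time: 470 − 175 = 295 Myr.
175 Ma lies within 201.4–145 Ma: Jurassic.
470 Ma lies within 485.4–443.8 Ma: Ordovician.

295 million years apart; the first in the Jurassic, the second in the Ordovician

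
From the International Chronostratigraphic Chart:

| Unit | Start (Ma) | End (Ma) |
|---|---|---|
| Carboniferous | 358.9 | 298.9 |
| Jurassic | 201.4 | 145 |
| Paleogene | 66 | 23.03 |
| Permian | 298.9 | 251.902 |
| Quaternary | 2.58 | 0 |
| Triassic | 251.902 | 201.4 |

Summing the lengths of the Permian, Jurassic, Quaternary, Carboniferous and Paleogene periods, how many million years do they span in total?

Duration is start − end for each: (298.9 − 251.902) + (201.4 − 145) + (2.58 − 0) + (358.9 − 298.9) + (66 − 23.03).
That is 46.998 + 56.4 + 2.58 + 60 + 42.97, which totals 208.948 million years.

208.948 million years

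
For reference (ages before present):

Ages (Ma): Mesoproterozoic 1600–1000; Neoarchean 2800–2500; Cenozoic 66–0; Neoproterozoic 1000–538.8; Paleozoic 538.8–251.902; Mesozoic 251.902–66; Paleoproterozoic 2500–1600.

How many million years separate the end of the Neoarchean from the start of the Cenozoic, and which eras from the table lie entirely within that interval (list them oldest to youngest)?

The Neoarchean closes at 2500 Ma and the Cenozoic opens at 66 Ma, so the interval is 2500 − 66 = 2434 Myr.
An era fits inside if it starts at or after 2500 Ma and ends at or before 66 Ma; oldest first that gives Paleoproterozoic, Mesoproterozoic, Neoproterozoic, Paleozoic, Mesozoic.

2434 million years; Paleoproterozoic, Mesoproterozoic, Neoproterozoic, Paleozoic, Mesozoic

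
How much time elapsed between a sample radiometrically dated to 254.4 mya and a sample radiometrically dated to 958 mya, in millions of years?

958 − 254.4 = 703.6 million years.

703.6 million years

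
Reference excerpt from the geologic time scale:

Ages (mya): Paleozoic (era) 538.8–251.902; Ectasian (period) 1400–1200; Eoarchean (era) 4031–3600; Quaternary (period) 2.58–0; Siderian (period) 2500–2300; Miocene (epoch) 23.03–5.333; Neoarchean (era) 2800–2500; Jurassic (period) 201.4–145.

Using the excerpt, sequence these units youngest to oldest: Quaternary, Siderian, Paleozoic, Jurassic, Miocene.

Read off each span (Ma): Quaternary 2.58–0; Siderian 2500–2300; Paleozoic 538.8–251.902; Jurassic 201.4–145; Miocene 23.03–5.333.
Larger Ma is older, so oldest→youngest is Siderian, Paleozoic, Jurassic, Miocene, Quaternary; reverse it for youngest→oldest.

Quaternary, Miocene, Jurassic, Paleozoic, Siderian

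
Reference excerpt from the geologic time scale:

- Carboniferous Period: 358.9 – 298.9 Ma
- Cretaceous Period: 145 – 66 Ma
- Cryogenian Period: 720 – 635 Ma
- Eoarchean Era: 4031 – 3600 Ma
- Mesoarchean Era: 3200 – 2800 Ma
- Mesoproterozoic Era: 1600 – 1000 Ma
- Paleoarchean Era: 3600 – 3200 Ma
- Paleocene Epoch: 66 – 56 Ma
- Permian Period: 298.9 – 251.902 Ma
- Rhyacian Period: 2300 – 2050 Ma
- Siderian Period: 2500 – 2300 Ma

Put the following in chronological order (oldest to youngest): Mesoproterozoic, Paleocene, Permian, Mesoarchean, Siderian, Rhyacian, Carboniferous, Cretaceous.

Mesoarchean → Siderian → Rhyacian → Mesoproterozoic → Carboniferous → Permian → Cretaceous → Paleocene

Read off each span (Ma): Mesoproterozoic 1600–1000; Paleocene 66–56; Permian 298.9–251.902; Mesoarchean 3200–2800; Siderian 2500–2300; Rhyacian 2300–2050; Carboniferous 358.9–298.9; Cretaceous 145–66.
Larger Ma is older, so oldest→youngest is Mesoarchean, Siderian, Rhyacian, Mesoproterozoic, Carboniferous, Permian, Cretaceous, Paleocene.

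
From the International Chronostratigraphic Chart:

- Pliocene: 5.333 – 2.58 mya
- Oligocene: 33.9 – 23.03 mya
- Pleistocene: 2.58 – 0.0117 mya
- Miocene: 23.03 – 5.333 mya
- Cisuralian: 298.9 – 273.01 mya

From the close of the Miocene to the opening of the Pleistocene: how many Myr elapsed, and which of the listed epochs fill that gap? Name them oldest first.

The Miocene closes at 5.333 Ma and the Pleistocene opens at 2.58 Ma, so the interval is 5.333 − 2.58 = 2.753 Myr.
An epoch fits inside if it starts at or after 5.333 Ma and ends at or before 2.58 Ma; oldest first that gives Pliocene.

2.753 million years; Pliocene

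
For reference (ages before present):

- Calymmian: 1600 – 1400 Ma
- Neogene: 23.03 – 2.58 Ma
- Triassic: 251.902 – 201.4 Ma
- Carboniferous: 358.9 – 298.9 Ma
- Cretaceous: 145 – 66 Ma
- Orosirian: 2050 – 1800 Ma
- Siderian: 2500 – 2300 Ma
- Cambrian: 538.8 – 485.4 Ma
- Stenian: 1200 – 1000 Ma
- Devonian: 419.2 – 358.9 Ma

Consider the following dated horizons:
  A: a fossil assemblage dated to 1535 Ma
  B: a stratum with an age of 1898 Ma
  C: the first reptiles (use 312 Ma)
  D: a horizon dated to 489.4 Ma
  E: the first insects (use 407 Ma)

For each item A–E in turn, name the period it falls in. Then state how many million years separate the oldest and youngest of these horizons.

A — Calymmian; B — Orosirian; C — Carboniferous; D — Cambrian; E — Devonian; span 1586 million years

A: 1535 Ma lies in 1600–1400 Ma, so Calymmian.
B: 1898 Ma lies in 2050–1800 Ma, so Orosirian.
C: 312 Ma lies in 358.9–298.9 Ma, so Carboniferous.
D: 489.4 Ma lies in 538.8–485.4 Ma, so Cambrian.
E: 407 Ma lies in 419.2–358.9 Ma, so Devonian.
Oldest = 1898 Ma, youngest = 312 Ma → span 1586 Myr.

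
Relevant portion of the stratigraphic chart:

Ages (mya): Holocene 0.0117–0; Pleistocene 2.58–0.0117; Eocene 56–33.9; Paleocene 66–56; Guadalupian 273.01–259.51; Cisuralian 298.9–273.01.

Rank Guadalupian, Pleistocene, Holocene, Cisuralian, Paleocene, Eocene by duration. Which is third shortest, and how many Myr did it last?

Paleocene, 10 million years

Durations: Guadalupian 13.5; Pleistocene 2.5683; Holocene 0.0117; Cisuralian 25.89; Paleocene 10; Eocene 22.1 Myr.
Sorted shortest-first: Holocene (0.0117), Pleistocene (2.5683), Paleocene (10), Guadalupian (13.5), Eocene (22.1), Cisuralian (25.89).
The third shortest is Paleocene at 10 Myr.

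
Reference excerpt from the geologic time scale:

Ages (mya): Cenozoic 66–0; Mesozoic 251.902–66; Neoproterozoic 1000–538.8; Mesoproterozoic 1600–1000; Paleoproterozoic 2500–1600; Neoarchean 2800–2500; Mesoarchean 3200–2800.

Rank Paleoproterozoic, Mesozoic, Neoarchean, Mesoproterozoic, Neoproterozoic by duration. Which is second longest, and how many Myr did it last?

Mesoproterozoic, 600 million years

Durations: Paleoproterozoic 900; Mesozoic 185.902; Neoarchean 300; Mesoproterozoic 600; Neoproterozoic 461.2 Myr.
Sorted longest-first: Paleoproterozoic (900), Mesoproterozoic (600), Neoproterozoic (461.2), Neoarchean (300), Mesozoic (185.902).
The second longest is Mesoproterozoic at 600 Myr.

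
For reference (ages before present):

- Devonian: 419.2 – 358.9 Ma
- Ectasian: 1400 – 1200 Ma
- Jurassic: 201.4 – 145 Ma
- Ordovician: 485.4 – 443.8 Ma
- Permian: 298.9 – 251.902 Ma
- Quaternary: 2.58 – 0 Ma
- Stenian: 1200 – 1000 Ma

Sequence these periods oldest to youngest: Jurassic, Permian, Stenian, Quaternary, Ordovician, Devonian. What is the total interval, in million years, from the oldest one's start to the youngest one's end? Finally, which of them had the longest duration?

From the excerpt: Jurassic 201.4–145; Permian 298.9–251.902; Stenian 1200–1000; Quaternary 2.58–0; Ordovician 485.4–443.8; Devonian 419.2–358.9 (Ma).
Larger Ma is earlier, so the oldest is Stenian and the youngest is Quaternary; oldest to youngest: Stenian, Ordovician, Devonian, Permian, Jurassic, Quaternary.
Oldest start 1200 minus youngest end 0 gives 1200 Myr overall.
Individual lengths (start − end): Stenian 200; Permian 46.998; Devonian 60.3; Ordovician 41.6; Quaternary 2.58; Jurassic 56.4. The largest is Stenian at 200 Myr.

Stenian, Ordovician, Devonian, Permian, Jurassic, Quaternary; total span 1200 Myr; longest is Stenian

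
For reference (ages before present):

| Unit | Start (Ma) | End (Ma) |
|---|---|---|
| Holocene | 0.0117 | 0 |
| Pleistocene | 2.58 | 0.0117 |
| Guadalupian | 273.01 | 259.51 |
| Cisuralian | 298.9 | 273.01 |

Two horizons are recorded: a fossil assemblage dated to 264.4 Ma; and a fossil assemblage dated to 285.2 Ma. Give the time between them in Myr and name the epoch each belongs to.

20.8 million years apart; the first in the Guadalupian, the second in the Cisuralian

Elapsed time: 285.2 − 264.4 = 20.8 Myr.
264.4 Ma lies within 273.01–259.51 Ma: Guadalupian.
285.2 Ma lies within 298.9–273.01 Ma: Cisuralian.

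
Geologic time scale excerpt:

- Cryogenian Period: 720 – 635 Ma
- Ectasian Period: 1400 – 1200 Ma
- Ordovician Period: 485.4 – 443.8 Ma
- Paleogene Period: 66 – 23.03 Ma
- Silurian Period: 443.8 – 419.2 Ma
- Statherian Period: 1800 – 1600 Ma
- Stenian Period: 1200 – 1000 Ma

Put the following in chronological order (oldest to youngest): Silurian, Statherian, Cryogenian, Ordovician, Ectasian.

Statherian, then Ectasian, then Cryogenian, then Ordovician, then Silurian

Read off each span (Ma): Silurian 443.8–419.2; Statherian 1800–1600; Cryogenian 720–635; Ordovician 485.4–443.8; Ectasian 1400–1200.
Larger Ma is older, so oldest→youngest is Statherian, Ectasian, Cryogenian, Ordovician, Silurian.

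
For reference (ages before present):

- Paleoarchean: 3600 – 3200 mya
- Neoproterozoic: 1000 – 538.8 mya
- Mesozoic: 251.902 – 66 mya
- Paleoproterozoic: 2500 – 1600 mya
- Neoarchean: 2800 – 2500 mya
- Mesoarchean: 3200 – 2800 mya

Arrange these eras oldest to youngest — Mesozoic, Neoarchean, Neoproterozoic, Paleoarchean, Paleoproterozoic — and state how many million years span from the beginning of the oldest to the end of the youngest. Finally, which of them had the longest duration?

From the excerpt: Mesozoic 251.902–66; Neoarchean 2800–2500; Neoproterozoic 1000–538.8; Paleoarchean 3600–3200; Paleoproterozoic 2500–1600 (Ma).
Larger Ma is earlier, so the oldest is Paleoarchean and the youngest is Mesozoic; oldest to youngest: Paleoarchean, Neoarchean, Paleoproterozoic, Neoproterozoic, Mesozoic.
Oldest start 3600 minus youngest end 66 gives 3534 Myr overall.
Individual lengths (start − end): Paleoarchean 400; Neoproterozoic 461.2; Neoarchean 300; Mesozoic 185.902; Paleoproterozoic 900. The largest is Paleoproterozoic at 900 Myr.

Paleoarchean → Neoarchean → Paleoproterozoic → Neoproterozoic → Mesozoic; total span 3534 Myr; longest is Paleoproterozoic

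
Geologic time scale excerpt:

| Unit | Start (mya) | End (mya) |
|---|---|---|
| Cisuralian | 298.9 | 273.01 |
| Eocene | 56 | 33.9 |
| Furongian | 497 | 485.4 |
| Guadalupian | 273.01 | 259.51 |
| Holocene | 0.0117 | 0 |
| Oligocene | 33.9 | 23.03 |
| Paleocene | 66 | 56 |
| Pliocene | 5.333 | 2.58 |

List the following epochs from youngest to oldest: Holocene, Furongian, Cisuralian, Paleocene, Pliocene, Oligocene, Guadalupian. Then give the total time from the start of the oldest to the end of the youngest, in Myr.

From the excerpt: Holocene 0.0117–0; Furongian 497–485.4; Cisuralian 298.9–273.01; Paleocene 66–56; Pliocene 5.333–2.58; Oligocene 33.9–23.03; Guadalupian 273.01–259.51 (Ma).
Larger Ma is earlier, so the oldest is Furongian and the youngest is Holocene; youngest to oldest: Holocene, Pliocene, Oligocene, Paleocene, Guadalupian, Cisuralian, Furongian.
Oldest start 497 minus youngest end 0 gives 497 Myr overall.

Holocene, Pliocene, Oligocene, Paleocene, Guadalupian, Cisuralian, Furongian; total span 497 Myr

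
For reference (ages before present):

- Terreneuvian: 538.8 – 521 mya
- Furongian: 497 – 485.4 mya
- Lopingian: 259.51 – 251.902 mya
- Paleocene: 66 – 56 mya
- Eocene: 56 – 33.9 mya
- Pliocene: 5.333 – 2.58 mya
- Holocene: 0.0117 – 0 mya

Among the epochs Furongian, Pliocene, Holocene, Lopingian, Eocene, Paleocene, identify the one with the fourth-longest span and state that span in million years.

Lopingian, 7.608 million years

Start − end for each: Furongian 497 − 485.4 = 11.6; Pliocene 5.333 − 2.58 = 2.753; Holocene 0.0117 − 0 = 0.0117; Lopingian 259.51 − 251.902 = 7.608; Eocene 56 − 33.9 = 22.1; Paleocene 66 − 56 = 10.
Ranking these from longest: Eocene > Furongian > Paleocene > Lopingian > Pliocene > Holocene.
Position 4 in that ranking is Lopingian, which lasted 7.608 Myr.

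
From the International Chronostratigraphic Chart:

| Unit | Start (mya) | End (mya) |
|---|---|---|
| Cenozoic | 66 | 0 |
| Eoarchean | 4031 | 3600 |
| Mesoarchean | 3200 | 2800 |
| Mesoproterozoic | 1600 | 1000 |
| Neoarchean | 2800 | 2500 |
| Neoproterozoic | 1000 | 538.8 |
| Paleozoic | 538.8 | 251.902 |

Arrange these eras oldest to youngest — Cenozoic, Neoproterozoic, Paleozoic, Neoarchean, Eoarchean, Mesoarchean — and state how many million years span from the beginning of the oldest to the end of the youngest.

Start ages (Ma): Eoarchean 4031, Mesoarchean 3200, Neoarchean 2800, Neoproterozoic 1000, Paleozoic 538.8, Cenozoic 66.
Ordered oldest to youngest: Eoarchean, Mesoarchean, Neoarchean, Neoproterozoic, Paleozoic, Cenozoic.
Span = 4031 − 0 = 4031 Myr.

Eoarchean → Mesoarchean → Neoarchean → Neoproterozoic → Paleozoic → Cenozoic; total span 4031 Myr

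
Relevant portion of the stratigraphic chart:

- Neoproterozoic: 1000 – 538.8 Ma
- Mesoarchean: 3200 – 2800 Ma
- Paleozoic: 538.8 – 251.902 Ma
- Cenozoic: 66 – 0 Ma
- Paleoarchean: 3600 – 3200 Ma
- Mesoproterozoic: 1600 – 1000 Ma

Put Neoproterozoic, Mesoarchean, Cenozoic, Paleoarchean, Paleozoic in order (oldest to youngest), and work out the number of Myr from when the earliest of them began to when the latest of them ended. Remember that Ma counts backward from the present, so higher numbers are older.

Paleoarchean → Mesoarchean → Neoproterozoic → Paleozoic → Cenozoic; total span 3600 Myr

From the excerpt: Neoproterozoic 1000–538.8; Mesoarchean 3200–2800; Cenozoic 66–0; Paleoarchean 3600–3200; Paleozoic 538.8–251.902 (Ma).
Larger Ma is earlier, so the oldest is Paleoarchean and the youngest is Cenozoic; oldest to youngest: Paleoarchean, Mesoarchean, Neoproterozoic, Paleozoic, Cenozoic.
Oldest start 3600 minus youngest end 0 gives 3600 Myr overall.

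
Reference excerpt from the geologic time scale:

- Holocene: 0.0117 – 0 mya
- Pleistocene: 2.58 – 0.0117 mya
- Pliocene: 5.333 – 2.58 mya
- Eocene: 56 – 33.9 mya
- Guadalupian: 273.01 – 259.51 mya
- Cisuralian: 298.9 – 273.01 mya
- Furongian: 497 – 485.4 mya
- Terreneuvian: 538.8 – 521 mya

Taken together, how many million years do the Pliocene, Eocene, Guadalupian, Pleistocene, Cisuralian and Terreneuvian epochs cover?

84.6113 million years

Each duration: Pliocene = 2.753; Eocene = 22.1; Guadalupian = 13.5; Pleistocene = 2.5683; Cisuralian = 25.89; Terreneuvian = 17.8.
Sum: 2.753 + 22.1 + 13.5 + 2.5683 + 25.89 + 17.8 = 84.6113 Myr.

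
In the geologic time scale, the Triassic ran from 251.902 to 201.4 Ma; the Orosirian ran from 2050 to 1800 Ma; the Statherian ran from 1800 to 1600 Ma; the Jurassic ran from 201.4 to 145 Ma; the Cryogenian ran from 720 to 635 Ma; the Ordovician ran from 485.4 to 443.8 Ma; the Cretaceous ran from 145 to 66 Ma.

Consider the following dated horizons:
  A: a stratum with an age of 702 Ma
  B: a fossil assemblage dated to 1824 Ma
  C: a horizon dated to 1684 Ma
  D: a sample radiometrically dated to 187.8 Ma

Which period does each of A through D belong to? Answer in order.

Match each age against the start–end ranges in the excerpt: A = 702 Ma → Cryogenian (720–635); B = 1824 Ma → Orosirian (2050–1800); C = 1684 Ma → Statherian (1800–1600); D = 187.8 Ma → Jurassic (201.4–145).

A — Cryogenian; B — Orosirian; C — Statherian; D — Jurassic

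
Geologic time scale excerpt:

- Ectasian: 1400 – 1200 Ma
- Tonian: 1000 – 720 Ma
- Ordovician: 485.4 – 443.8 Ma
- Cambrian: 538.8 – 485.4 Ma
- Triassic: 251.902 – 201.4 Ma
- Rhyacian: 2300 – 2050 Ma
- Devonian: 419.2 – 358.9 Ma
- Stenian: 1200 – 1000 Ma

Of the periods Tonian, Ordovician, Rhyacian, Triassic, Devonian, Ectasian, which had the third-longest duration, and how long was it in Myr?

Ectasian, 200 million years

Start − end for each: Tonian 1000 − 720 = 280; Ordovician 485.4 − 443.8 = 41.6; Rhyacian 2300 − 2050 = 250; Triassic 251.902 − 201.4 = 50.502; Devonian 419.2 − 358.9 = 60.3; Ectasian 1400 − 1200 = 200.
Ranking these from longest: Tonian > Rhyacian > Ectasian > Devonian > Triassic > Ordovician.
Position 3 in that ranking is Ectasian, which lasted 200 Myr.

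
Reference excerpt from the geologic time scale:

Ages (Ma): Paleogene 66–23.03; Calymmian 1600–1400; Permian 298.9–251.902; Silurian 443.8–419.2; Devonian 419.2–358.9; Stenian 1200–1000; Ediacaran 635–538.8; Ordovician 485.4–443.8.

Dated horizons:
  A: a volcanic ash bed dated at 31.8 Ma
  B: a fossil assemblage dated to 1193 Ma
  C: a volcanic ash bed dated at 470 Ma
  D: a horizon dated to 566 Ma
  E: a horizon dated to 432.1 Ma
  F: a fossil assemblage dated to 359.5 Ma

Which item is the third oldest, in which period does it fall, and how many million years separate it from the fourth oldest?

C, in the Ordovician; 37.9 million years to E

Sorted oldest-first by Ma: B (1193), D (566), C (470), E (432.1), F (359.5), A (31.8).
The third oldest is C at 470 Ma, which lies in 485.4–443.8 Ma: the Ordovician.
The fourth oldest is E at 432.1 Ma; separation = |470 − 432.1| = 37.9 Myr.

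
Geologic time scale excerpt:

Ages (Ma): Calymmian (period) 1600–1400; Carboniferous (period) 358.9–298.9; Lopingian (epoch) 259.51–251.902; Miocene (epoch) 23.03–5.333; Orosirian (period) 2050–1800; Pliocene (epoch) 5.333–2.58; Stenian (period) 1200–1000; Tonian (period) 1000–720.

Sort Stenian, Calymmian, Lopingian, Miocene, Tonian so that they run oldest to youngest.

The oldest of these is Calymmian (starts 1600 Ma) and the youngest is Miocene (ends 5.333 Ma).
In between, by decreasing start age: Stenian (1200), Tonian (1000), Lopingian (259.51).

Calymmian, Stenian, Tonian, Lopingian, Miocene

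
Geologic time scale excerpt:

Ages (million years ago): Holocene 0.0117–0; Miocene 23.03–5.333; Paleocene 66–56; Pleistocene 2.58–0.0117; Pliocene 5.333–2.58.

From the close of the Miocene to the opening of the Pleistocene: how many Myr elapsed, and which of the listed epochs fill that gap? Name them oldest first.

2.753 million years; Pliocene

The Miocene closes at 5.333 Ma and the Pleistocene opens at 2.58 Ma, so the interval is 5.333 − 2.58 = 2.753 Myr.
An epoch fits inside if it starts at or after 5.333 Ma and ends at or before 2.58 Ma; oldest first that gives Pliocene.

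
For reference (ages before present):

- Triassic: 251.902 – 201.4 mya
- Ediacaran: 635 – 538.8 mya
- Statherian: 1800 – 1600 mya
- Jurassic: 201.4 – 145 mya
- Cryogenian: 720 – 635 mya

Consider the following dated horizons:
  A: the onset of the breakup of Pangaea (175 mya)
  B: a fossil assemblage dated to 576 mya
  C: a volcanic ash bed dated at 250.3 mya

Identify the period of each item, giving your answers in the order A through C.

A: 175 Ma lies in 201.4–145 Ma, so Jurassic.
B: 576 Ma lies in 635–538.8 Ma, so Ediacaran.
C: 250.3 Ma lies in 251.902–201.4 Ma, so Triassic.

A — Jurassic; B — Ediacaran; C — Triassic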